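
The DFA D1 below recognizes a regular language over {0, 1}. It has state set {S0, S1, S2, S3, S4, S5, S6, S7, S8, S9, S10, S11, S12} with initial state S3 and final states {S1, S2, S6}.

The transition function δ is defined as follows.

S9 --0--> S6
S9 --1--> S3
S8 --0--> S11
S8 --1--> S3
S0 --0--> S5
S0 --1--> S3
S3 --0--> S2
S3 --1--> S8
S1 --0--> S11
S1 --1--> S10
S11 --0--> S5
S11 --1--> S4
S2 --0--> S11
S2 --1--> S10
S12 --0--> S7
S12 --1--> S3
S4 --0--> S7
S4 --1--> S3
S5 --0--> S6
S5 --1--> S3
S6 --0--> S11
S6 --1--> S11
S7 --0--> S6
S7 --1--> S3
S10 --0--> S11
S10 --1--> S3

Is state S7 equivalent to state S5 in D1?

States {S0,S1,S9,S12} cannot be reached from the start state, so discard them.
P0 = {S2,S6} | {S3,S4,S5,S7,S8,S10,S11}.
Split {S3,S4,S5,S7,S8,S10,S11} by δ(·,0) → {S4,S8,S10,S11} and {S3,S5,S7}.
Split {S4,S8,S10,S11} by δ(·,0) → {S4,S11} and {S8,S10}.
Split {S2,S6} by δ(·,1) → {S2} and {S6}.
Refine {S4,S11} on symbol 1: members go to different blocks, giving {S4} and {S11}.
Split {S3,S5,S7} by δ(·,0) → {S5,S7} and {S3}.
Stable partition: {S2} | {S4} | {S5,S7} | {S8,S10} | {S6} | {S11} | {S3} — 7 equivalence classes.
S7 and S5 lie in the same block of the stable partition, so they are equivalent — no string distinguishes them.

Yes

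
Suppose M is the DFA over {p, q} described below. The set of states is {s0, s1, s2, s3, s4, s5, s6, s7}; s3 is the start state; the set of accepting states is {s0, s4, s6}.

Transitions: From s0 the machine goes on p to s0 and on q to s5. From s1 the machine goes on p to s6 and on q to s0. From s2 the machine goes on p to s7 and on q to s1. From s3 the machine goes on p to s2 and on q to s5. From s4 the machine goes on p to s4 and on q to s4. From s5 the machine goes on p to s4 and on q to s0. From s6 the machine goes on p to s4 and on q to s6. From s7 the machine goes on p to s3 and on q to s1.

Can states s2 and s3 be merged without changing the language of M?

Yes

Start with accepting vs non-accepting: {s0,s4,s6} | {s1,s2,s3,s5,s7}.
Split {s0,s4,s6} by δ(·,q) → {s4,s6} and {s0}.
Split {s1,s2,s3,s5,s7} by δ(·,p) → {s2,s3,s7} and {s1,s5}.
Stable partition: {s4,s6} | {s2,s3,s7} | {s0} | {s1,s5} — 4 equivalence classes.
s2 and s3 lie in the same block of the stable partition, so they are equivalent — no string distinguishes them.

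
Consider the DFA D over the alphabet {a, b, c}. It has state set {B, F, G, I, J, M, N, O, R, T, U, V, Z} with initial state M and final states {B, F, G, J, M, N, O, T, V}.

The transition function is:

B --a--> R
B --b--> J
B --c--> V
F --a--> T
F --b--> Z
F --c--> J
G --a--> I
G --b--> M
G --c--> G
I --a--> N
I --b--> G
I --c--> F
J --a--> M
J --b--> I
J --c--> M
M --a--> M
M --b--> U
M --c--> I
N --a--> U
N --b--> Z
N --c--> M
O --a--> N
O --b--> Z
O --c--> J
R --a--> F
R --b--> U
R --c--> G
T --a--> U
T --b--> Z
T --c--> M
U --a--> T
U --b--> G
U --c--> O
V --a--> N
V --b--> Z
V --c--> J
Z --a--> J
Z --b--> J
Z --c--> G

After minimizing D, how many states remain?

Reachable states from the start: {F,G,I,J,M,N,O,T,U,Z}. Unreachable: {B,R,V} — drop them.
Initial partition by acceptance: {F,G,J,M,N,O,T} | {I,U,Z}.
Refine {F,G,J,M,N,O,T} on symbol a: members go to different blocks, giving {F,J,M,O} and {G,N,T}.
Split {F,J,M,O} by δ(·,a) → {F,O} and {J,M}.
Refine {I,U,Z} on symbol a: members go to different blocks, giving {I,U} and {Z}.
On input b, block {G,N,T} splits into {N,T} and {G}.
Split {J,M} by δ(·,c) → {M} and {J}.
Stable partition: {F,O} | {I,U} | {N,T} | {M} | {Z} | {G} | {J} — 7 equivalence classes.

7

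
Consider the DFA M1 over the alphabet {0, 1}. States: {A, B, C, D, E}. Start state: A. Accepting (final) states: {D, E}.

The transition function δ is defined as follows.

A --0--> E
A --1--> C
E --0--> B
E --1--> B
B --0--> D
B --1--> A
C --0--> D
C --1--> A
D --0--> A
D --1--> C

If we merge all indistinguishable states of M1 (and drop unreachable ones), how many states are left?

2

All states are reachable from the start state.
Initial partition by acceptance: {D,E} | {A,B,C}.
No further refinement is possible. Final partition (2 blocks): {D,E} | {A,B,C}.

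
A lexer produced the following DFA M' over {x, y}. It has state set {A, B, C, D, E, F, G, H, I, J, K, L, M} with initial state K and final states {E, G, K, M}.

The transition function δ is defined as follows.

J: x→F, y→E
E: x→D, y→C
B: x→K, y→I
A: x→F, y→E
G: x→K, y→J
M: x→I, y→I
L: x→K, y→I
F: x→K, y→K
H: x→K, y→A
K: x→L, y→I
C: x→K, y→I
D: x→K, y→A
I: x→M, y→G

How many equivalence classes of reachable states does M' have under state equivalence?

First remove the unreachable states {B,H}; 11 states remain.
Start with accepting vs non-accepting: {E,G,K,M} | {A,C,D,F,I,J,L}.
On input x, block {E,G,K,M} splits into {E,K,M} and {G}.
Split {A,C,D,F,I,J,L} by δ(·,x) → {C,D,F,I,L} and {A,J}.
Split {C,D,F,I,L} by δ(·,y) → {C,L} and {D} and {F} and {I}.
Split {E,K,M} by δ(·,x) → {E} and {K} and {M}.
The partition is now stable with 9 blocks: {E} | {C,L} | {G} | {A,J} | {D} | {F} | {I} | {K} | {M}.

9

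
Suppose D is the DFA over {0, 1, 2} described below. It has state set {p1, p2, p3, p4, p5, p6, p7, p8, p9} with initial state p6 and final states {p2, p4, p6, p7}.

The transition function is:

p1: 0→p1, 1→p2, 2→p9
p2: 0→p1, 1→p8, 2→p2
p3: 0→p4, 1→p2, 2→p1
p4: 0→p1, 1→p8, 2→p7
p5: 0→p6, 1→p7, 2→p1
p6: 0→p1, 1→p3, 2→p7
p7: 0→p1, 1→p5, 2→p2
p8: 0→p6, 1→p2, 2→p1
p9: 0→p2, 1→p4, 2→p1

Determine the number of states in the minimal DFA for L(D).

3

Initial partition by acceptance: {p2,p4,p6,p7} | {p1,p3,p5,p8,p9}.
On input 0, block {p1,p3,p5,p8,p9} splits into {p3,p5,p8,p9} and {p1}.
Stable partition: {p2,p4,p6,p7} | {p3,p5,p8,p9} | {p1} — 3 equivalence classes.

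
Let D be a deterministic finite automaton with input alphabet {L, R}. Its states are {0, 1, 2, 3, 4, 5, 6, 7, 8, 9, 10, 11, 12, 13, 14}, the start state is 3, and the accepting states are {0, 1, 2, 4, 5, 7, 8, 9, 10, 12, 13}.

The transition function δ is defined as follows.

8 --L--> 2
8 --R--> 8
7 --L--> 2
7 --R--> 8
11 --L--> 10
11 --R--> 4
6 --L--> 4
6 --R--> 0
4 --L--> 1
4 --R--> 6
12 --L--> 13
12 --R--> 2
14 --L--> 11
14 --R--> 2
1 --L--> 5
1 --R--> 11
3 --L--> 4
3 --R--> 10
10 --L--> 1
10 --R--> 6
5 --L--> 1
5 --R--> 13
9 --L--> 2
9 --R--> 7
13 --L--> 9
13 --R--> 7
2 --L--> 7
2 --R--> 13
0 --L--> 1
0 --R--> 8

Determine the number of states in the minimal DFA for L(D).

6

Reachable states from the start: {0,1,2,3,4,5,6,7,8,9,10,11,13}. Unreachable: {12,14} — drop them.
Start with accepting vs non-accepting: {0,1,2,4,5,7,8,9,10,13} | {3,6,11}.
Split {0,1,2,4,5,7,8,9,10,13} by δ(·,R) → {0,2,5,7,8,9,13} and {1,4,10}.
On input L, block {0,2,5,7,8,9,13} splits into {2,7,8,9,13} and {0,5}.
Refine {3,6,11} on symbol R: members go to different blocks, giving {3,11} and {6}.
Split {1,4,10} by δ(·,L) → {4,10} and {1}.
No further refinement is possible. Final partition (6 blocks): {2,7,8,9,13} | {3,11} | {4,10} | {0,5} | {6} | {1}.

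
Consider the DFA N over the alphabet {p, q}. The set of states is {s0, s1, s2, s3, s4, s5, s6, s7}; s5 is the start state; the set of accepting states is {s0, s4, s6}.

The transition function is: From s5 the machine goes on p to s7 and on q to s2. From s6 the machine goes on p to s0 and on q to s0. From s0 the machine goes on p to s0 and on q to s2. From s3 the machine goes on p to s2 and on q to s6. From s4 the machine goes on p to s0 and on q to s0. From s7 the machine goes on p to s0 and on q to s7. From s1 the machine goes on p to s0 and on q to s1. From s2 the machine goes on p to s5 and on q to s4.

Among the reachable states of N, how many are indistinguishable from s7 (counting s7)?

Reachable states from the start: {s0,s2,s4,s5,s7}. Unreachable: {s1,s3,s6} — drop them.
Initial partition by acceptance: {s0,s4} | {s2,s5,s7}.
On input q, block {s0,s4} splits into {s0} and {s4}.
Refine {s2,s5,s7} on symbol p: members go to different blocks, giving {s2,s5} and {s7}.
Split {s2,s5} by δ(·,p) → {s2} and {s5}.
The partition is now stable with 5 blocks: {s0} | {s2} | {s4} | {s7} | {s5}.
The equivalence class containing s7 is {s7}, of size 1.

1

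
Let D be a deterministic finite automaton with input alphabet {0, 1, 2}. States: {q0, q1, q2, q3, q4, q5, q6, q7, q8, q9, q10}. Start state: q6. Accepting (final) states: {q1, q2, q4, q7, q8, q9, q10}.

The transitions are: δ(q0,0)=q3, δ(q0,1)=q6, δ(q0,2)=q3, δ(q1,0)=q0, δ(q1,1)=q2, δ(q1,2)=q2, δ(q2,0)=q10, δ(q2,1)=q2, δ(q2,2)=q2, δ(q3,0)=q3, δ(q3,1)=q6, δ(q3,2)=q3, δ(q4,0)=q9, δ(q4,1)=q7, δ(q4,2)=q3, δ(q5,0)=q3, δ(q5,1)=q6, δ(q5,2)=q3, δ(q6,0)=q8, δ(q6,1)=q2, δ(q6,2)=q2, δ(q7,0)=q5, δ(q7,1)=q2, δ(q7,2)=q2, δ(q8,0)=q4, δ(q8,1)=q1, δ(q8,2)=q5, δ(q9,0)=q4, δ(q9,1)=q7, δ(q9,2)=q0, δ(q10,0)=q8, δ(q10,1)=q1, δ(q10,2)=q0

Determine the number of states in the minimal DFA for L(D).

All states are reachable from the start state.
Start with accepting vs non-accepting: {q1,q2,q4,q7,q8,q9,q10} | {q0,q3,q5,q6}.
On input 0, block {q1,q2,q4,q7,q8,q9,q10} splits into {q2,q4,q8,q9,q10} and {q1,q7}.
Split {q2,q4,q8,q9,q10} by δ(·,1) → {q4,q8,q9,q10} and {q2}.
Refine {q0,q3,q5,q6} on symbol 0: members go to different blocks, giving {q0,q3,q5} and {q6}.
No further refinement is possible. Final partition (5 blocks): {q4,q8,q9,q10} | {q0,q3,q5} | {q1,q7} | {q2} | {q6}.

5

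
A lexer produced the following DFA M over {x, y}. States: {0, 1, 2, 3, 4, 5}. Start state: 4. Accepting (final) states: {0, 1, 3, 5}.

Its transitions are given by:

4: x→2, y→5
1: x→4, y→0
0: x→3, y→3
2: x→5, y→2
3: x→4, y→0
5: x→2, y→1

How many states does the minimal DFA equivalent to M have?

5

Initial partition by acceptance: {0,1,3,5} | {2,4}.
Split {0,1,3,5} by δ(·,x) → {1,3,5} and {0}.
Refine {1,3,5} on symbol y: members go to different blocks, giving {1,3} and {5}.
Split {2,4} by δ(·,x) → {2} and {4}.
No further refinement is possible. Final partition (5 blocks): {1,3} | {2} | {0} | {5} | {4}.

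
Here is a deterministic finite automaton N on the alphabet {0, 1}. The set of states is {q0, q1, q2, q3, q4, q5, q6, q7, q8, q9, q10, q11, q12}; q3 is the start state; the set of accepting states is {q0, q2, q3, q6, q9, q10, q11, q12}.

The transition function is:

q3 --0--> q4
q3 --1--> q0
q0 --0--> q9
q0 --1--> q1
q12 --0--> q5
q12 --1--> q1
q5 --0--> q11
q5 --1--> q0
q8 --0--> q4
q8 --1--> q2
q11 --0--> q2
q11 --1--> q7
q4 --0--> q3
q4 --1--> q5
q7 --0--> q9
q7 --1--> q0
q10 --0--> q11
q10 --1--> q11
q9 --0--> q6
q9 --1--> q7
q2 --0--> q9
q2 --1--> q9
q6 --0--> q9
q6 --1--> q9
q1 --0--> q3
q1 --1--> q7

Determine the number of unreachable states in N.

BFS from q3 reaches {q0, q1, q2, q3, q4, q5, q6, q7, q9, q11}; the 3 state(s) q8, q10, q12 are never visited.

3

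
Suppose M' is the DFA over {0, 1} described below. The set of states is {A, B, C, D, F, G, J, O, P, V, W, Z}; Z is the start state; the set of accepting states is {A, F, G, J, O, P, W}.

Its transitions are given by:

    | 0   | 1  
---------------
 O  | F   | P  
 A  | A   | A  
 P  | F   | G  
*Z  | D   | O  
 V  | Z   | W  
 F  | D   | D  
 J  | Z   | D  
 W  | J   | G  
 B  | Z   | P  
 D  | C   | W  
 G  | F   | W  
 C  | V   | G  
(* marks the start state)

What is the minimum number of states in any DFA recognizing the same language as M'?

3

Reachable states from the start: {C,D,F,G,J,O,P,V,W,Z}. Unreachable: {A,B} — drop them.
Initial partition by acceptance: {F,G,J,O,P,W} | {C,D,V,Z}.
On input 0, block {F,G,J,O,P,W} splits into {G,O,P,W} and {F,J}.
Stable partition: {G,O,P,W} | {C,D,V,Z} | {F,J} — 3 equivalence classes.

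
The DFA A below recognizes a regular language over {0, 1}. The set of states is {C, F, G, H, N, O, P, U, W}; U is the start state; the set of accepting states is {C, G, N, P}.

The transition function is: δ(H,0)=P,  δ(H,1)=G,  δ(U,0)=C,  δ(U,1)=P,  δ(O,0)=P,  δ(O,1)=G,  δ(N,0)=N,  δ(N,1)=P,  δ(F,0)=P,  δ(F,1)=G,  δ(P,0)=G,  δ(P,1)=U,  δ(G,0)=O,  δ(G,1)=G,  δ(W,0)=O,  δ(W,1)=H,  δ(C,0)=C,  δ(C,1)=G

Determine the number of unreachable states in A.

4

No path from U leads to F, H, N, W; the other 5 states are all reachable.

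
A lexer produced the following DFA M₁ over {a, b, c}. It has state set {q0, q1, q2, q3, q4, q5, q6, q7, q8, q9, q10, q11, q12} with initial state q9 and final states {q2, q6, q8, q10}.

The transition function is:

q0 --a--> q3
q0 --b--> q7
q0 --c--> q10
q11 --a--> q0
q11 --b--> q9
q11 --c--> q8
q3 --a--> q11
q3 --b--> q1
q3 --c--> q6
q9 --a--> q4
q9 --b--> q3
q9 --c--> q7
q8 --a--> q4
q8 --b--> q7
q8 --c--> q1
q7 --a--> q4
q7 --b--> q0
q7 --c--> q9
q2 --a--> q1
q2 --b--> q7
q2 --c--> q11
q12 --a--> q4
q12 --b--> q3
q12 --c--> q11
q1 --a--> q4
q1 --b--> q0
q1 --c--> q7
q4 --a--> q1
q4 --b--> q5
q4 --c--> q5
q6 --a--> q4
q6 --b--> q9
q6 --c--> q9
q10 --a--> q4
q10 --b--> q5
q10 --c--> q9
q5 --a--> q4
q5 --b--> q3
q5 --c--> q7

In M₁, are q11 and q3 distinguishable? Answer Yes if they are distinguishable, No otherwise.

Reachable states from the start: {q0,q1,q3,q4,q5,q6,q7,q8,q9,q10,q11}. Unreachable: {q2,q12} — drop them.
Initial partition by acceptance: {q6,q8,q10} | {q0,q1,q3,q4,q5,q7,q9,q11}.
Refine {q0,q1,q3,q4,q5,q7,q9,q11} on symbol c: members go to different blocks, giving {q1,q4,q5,q7,q9} and {q0,q3,q11}.
Refine {q1,q4,q5,q7,q9} on symbol b: members go to different blocks, giving {q1,q5,q7,q9} and {q4}.
Stable partition: {q6,q8,q10} | {q1,q5,q7,q9} | {q0,q3,q11} | {q4} — 4 equivalence classes.
q11 and q3 lie in the same block of the stable partition, so they are equivalent — no string distinguishes them.

No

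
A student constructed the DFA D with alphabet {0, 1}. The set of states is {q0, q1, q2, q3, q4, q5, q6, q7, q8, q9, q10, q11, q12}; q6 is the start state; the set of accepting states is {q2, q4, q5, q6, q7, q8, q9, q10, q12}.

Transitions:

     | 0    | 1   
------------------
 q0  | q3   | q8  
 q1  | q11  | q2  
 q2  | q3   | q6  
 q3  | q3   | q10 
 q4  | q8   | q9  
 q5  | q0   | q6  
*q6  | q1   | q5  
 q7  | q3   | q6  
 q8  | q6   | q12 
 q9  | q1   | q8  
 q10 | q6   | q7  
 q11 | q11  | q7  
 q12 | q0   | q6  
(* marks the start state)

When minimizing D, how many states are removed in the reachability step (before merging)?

BFS from q6 reaches {q0, q1, q2, q3, q5, q6, q7, q8, q10, q11, q12}; the 2 state(s) q4, q9 are never visited.

2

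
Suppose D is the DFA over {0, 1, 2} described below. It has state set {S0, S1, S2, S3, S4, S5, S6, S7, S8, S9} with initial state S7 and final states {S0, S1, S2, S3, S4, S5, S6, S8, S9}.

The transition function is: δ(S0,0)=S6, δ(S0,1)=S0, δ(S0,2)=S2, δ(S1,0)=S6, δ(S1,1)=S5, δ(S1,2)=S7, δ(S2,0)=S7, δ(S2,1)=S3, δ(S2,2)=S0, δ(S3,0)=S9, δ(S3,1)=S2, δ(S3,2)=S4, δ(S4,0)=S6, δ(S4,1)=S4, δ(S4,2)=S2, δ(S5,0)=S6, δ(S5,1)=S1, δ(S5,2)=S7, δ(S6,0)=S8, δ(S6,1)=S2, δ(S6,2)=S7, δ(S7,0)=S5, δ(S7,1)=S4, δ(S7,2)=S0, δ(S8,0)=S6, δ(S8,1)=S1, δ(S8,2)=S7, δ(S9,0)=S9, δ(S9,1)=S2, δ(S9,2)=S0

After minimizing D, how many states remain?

Start with accepting vs non-accepting: {S0,S1,S2,S3,S4,S5,S6,S8,S9} | {S7}.
Refine {S0,S1,S2,S3,S4,S5,S6,S8,S9} on symbol 0: members go to different blocks, giving {S0,S1,S3,S4,S5,S6,S8,S9} and {S2}.
On input 1, block {S0,S1,S3,S4,S5,S6,S8,S9} splits into {S0,S1,S4,S5,S8} and {S3,S6,S9}.
Refine {S0,S1,S4,S5,S8} on symbol 2: members go to different blocks, giving {S1,S5,S8} and {S0,S4}.
On input 0, block {S3,S6,S9} splits into {S3,S9} and {S6}.
The partition is now stable with 6 blocks: {S1,S5,S8} | {S7} | {S2} | {S3,S9} | {S0,S4} | {S6}.

6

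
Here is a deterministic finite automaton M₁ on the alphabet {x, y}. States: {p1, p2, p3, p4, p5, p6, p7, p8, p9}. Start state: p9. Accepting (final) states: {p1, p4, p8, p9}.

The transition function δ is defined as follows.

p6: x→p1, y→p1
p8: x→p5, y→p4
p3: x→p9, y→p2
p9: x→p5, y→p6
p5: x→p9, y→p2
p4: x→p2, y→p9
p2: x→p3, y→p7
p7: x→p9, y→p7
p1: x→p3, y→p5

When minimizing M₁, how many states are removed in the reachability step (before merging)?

2

BFS from p9 reaches {p1, p2, p3, p5, p6, p7, p9}; the 2 state(s) p4, p8 are never visited.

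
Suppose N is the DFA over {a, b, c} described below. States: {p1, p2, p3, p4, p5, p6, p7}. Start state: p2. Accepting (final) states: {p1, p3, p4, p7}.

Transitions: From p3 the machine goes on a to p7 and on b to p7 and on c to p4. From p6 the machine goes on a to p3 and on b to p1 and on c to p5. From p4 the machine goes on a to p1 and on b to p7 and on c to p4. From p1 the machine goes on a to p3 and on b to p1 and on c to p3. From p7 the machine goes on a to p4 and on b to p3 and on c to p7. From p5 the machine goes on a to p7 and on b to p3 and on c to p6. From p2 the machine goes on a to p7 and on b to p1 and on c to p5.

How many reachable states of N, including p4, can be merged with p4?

4

Every state is reachable, so we keep all 7.
P0 = {p1,p3,p4,p7} | {p2,p5,p6}.
The partition is now stable with 2 blocks: {p1,p3,p4,p7} | {p2,p5,p6}.
The equivalence class containing p4 is {p1,p3,p4,p7}, of size 4.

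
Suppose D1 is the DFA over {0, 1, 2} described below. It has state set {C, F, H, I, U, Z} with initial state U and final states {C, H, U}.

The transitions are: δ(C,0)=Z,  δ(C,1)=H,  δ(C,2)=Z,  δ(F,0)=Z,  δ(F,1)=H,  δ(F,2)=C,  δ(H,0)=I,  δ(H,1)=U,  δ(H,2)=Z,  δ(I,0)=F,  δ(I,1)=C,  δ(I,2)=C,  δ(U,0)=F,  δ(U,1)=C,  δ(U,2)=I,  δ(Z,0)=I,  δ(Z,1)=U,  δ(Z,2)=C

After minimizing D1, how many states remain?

2

Initial partition by acceptance: {C,H,U} | {F,I,Z}.
The partition is now stable with 2 blocks: {C,H,U} | {F,I,Z}.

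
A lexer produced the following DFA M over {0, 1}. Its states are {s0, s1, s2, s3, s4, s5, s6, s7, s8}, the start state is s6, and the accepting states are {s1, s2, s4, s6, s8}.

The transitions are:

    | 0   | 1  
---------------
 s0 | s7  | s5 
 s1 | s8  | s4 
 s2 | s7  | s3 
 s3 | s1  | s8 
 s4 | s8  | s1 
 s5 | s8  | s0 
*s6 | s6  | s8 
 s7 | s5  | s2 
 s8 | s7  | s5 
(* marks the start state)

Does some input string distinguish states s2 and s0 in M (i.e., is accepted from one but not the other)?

Every state is reachable, so we keep all 9.
Initial partition by acceptance: {s1,s2,s4,s6,s8} | {s0,s3,s5,s7}.
Split {s1,s2,s4,s6,s8} by δ(·,0) → {s1,s4,s6} and {s2,s8}.
Refine {s1,s4,s6} on symbol 0: members go to different blocks, giving {s1,s4} and {s6}.
Split {s0,s3,s5,s7} by δ(·,0) → {s0,s7} and {s3} and {s5}.
On input 0, block {s0,s7} splits into {s0} and {s7}.
Refine {s2,s8} on symbol 1: members go to different blocks, giving {s2} and {s8}.
Stable partition: {s1,s4} | {s0} | {s2} | {s6} | {s3} | {s5} | {s7} | {s8} — 8 equivalence classes.
s2 and s0 end up in different blocks, so they are distinguishable. For instance, the string 'ε' is accepted from only s2.

Yes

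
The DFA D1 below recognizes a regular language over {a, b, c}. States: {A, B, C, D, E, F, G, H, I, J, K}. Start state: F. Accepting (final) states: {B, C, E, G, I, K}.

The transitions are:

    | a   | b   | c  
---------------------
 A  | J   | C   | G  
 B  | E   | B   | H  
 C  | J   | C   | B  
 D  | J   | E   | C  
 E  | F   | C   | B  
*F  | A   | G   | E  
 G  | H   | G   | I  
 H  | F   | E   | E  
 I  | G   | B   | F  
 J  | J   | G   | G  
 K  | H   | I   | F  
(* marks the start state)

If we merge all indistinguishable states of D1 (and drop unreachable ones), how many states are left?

3

States {D,K} cannot be reached from the start state, so discard them.
Start with accepting vs non-accepting: {B,C,E,G,I} | {A,F,H,J}.
On input a, block {B,C,E,G,I} splits into {C,E,G} and {B,I}.
Stable partition: {C,E,G} | {A,F,H,J} | {B,I} — 3 equivalence classes.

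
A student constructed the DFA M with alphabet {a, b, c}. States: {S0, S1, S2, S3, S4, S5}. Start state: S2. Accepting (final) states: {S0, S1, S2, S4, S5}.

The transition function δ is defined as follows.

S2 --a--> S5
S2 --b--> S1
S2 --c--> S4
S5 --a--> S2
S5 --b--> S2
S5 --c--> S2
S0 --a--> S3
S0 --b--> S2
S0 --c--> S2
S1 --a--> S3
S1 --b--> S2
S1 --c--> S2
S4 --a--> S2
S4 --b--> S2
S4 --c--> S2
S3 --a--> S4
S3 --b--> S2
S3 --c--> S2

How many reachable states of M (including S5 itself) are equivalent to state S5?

States {S0} cannot be reached from the start state, so discard them.
Start with accepting vs non-accepting: {S1,S2,S4,S5} | {S3}.
On input a, block {S1,S2,S4,S5} splits into {S2,S4,S5} and {S1}.
Refine {S2,S4,S5} on symbol b: members go to different blocks, giving {S4,S5} and {S2}.
Stable partition: {S4,S5} | {S3} | {S1} | {S2} — 4 equivalence classes.
State S5 belongs to the block {S4,S5}, which has 2 states.

2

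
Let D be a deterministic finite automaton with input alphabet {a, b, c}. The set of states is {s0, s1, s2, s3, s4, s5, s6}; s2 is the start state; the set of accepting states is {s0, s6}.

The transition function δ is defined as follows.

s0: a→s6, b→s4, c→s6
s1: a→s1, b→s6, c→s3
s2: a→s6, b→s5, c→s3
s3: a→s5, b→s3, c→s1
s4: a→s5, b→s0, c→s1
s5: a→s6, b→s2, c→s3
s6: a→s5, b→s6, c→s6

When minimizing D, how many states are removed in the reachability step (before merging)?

2

No path from s2 leads to s0, s4; the other 5 states are all reachable.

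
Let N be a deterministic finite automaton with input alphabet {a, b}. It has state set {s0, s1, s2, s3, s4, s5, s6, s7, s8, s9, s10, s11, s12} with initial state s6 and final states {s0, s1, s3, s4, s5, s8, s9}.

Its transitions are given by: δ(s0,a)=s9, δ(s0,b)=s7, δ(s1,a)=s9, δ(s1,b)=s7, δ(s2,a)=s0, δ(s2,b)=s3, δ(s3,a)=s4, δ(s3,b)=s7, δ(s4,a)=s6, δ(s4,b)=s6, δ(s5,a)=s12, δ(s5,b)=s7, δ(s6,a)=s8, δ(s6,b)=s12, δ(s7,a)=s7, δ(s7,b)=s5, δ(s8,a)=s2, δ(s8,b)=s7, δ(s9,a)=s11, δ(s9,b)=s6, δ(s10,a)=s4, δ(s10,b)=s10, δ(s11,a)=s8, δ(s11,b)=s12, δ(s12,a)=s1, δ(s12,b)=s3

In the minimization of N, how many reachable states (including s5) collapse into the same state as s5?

First remove the unreachable states {s10}; 12 states remain.
P0 = {s0,s1,s3,s4,s5,s8,s9} | {s2,s6,s7,s11,s12}.
Refine {s0,s1,s3,s4,s5,s8,s9} on symbol a: members go to different blocks, giving {s4,s5,s8,s9} and {s0,s1,s3}.
Split {s2,s6,s7,s11,s12} by δ(·,a) → {s2,s12} and {s6,s11} and {s7}.
Refine {s4,s5,s8,s9} on symbol a: members go to different blocks, giving {s4,s9} and {s5,s8}.
Stable partition: {s4,s9} | {s2,s12} | {s0,s1,s3} | {s6,s11} | {s7} | {s5,s8} — 6 equivalence classes.
State s5 belongs to the block {s5,s8}, which has 2 states.

2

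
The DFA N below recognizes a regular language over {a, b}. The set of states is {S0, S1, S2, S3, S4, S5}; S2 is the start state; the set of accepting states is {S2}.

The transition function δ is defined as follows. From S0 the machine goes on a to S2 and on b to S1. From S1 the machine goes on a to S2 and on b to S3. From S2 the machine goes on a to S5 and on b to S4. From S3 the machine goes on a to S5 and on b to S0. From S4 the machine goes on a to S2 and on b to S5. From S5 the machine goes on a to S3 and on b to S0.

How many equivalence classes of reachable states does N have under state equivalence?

Start with accepting vs non-accepting: {S2} | {S0,S1,S3,S4,S5}.
On input a, block {S0,S1,S3,S4,S5} splits into {S0,S1,S4} and {S3,S5}.
On input b, block {S0,S1,S4} splits into {S1,S4} and {S0}.
Stable partition: {S2} | {S1,S4} | {S3,S5} | {S0} — 4 equivalence classes.

4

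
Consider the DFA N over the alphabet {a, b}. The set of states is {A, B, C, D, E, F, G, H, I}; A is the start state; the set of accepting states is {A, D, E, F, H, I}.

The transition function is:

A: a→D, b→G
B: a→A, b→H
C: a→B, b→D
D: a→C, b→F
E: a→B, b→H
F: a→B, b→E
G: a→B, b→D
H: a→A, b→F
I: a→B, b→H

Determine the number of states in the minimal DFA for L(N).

States {I} cannot be reached from the start state, so discard them.
Start with accepting vs non-accepting: {A,D,E,F,H} | {B,C,G}.
Refine {A,D,E,F,H} on symbol a: members go to different blocks, giving {D,E,F} and {A,H}.
Refine {D,E,F} on symbol b: members go to different blocks, giving {D,F} and {E}.
On input b, block {D,F} splits into {D} and {F}.
On input a, block {B,C,G} splits into {C,G} and {B}.
Refine {A,H} on symbol a: members go to different blocks, giving {A} and {H}.
The partition is now stable with 7 blocks: {D} | {C,G} | {A} | {E} | {F} | {B} | {H}.

7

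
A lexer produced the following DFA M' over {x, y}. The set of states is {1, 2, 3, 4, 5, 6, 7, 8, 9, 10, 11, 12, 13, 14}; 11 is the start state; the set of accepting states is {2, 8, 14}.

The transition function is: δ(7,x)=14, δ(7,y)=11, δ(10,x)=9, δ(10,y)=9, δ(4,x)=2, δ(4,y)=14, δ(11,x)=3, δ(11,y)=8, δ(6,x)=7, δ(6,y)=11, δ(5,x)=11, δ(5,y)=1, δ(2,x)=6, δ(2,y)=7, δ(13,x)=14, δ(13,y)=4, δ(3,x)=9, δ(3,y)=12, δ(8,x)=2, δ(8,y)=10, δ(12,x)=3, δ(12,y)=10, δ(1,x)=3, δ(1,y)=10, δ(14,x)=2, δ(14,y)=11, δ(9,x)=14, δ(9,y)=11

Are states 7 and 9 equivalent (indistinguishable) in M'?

Yes

States {1,4,5,13} cannot be reached from the start state, so discard them.
Initial partition by acceptance: {2,8,14} | {3,6,7,9,10,11,12}.
Refine {2,8,14} on symbol x: members go to different blocks, giving {8,14} and {2}.
Refine {3,6,7,9,10,11,12} on symbol x: members go to different blocks, giving {3,6,10,11,12} and {7,9}.
On input x, block {3,6,10,11,12} splits into {3,6,10} and {11,12}.
Split {8,14} by δ(·,y) → {8} and {14}.
Split {3,6,10} by δ(·,y) → {3,6} and {10}.
Refine {11,12} on symbol y: members go to different blocks, giving {11} and {12}.
On input y, block {3,6} splits into {3} and {6}.
The partition is now stable with 9 blocks: {8} | {3} | {2} | {7,9} | {11} | {14} | {10} | {12} | {6}.
7 and 9 lie in the same block of the stable partition, so they are equivalent — no string distinguishes them.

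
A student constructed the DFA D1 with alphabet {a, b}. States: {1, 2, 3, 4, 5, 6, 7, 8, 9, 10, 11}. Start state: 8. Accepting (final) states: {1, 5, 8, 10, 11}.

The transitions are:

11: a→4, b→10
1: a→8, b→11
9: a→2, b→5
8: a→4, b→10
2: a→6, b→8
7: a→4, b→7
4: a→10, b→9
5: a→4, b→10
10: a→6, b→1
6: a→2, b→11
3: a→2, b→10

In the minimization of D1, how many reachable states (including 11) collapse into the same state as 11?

States {3,7} cannot be reached from the start state, so discard them.
P0 = {1,5,8,10,11} | {2,4,6,9}.
Split {1,5,8,10,11} by δ(·,a) → {5,8,10,11} and {1}.
Split {5,8,10,11} by δ(·,b) → {5,8,11} and {10}.
Split {2,4,6,9} by δ(·,a) → {2,6,9} and {4}.
No further refinement is possible. Final partition (5 blocks): {5,8,11} | {2,6,9} | {1} | {10} | {4}.
The equivalence class containing 11 is {5,8,11}, of size 3.

3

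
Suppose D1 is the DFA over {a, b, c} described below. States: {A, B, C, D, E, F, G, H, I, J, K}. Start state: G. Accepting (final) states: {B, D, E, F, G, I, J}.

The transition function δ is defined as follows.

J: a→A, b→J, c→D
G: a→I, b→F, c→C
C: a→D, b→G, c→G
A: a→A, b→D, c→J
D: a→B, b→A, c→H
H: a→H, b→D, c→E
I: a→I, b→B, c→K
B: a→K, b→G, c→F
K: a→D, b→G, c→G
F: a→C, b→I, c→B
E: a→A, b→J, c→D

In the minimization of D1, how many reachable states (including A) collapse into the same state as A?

P0 = {B,D,E,F,G,I,J} | {A,C,H,K}.
Split {B,D,E,F,G,I,J} by δ(·,a) → {B,E,F,J} and {D,G,I}.
On input b, block {B,E,F,J} splits into {B,F} and {E,J}.
Split {A,C,H,K} by δ(·,a) → {A,H} and {C,K}.
Split {D,G,I} by δ(·,a) → {G,I} and {D}.
No further refinement is possible. Final partition (6 blocks): {B,F} | {A,H} | {G,I} | {E,J} | {C,K} | {D}.
State A belongs to the block {A,H}, which has 2 states.

2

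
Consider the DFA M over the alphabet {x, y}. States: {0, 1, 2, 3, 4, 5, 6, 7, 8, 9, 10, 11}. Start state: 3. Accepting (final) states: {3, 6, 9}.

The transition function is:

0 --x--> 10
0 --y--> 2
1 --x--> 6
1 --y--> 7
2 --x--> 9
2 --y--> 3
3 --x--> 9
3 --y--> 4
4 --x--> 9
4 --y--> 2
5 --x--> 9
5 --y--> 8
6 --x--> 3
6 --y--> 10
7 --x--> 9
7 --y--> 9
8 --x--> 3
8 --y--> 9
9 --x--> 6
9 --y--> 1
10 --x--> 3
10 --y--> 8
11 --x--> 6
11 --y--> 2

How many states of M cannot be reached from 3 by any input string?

No path from 3 leads to 0, 5, 11; the other 9 states are all reachable.

3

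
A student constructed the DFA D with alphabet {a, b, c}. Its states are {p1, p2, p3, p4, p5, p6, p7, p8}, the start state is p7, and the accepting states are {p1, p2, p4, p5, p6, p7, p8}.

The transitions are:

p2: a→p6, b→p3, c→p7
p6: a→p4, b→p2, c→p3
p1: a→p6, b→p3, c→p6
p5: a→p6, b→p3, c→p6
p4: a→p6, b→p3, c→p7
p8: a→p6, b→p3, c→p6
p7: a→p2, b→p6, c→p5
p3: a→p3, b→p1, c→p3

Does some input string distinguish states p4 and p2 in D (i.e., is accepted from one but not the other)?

No

States {p8} cannot be reached from the start state, so discard them.
P0 = {p1,p2,p4,p5,p6,p7} | {p3}.
Split {p1,p2,p4,p5,p6,p7} by δ(·,b) → {p1,p2,p4,p5} and {p6,p7}.
Split {p6,p7} by δ(·,b) → {p6} and {p7}.
On input c, block {p1,p2,p4,p5} splits into {p1,p5} and {p2,p4}.
Stable partition: {p1,p5} | {p3} | {p6} | {p7} | {p2,p4} — 5 equivalence classes.
p4 and p2 lie in the same block of the stable partition, so they are equivalent — no string distinguishes them.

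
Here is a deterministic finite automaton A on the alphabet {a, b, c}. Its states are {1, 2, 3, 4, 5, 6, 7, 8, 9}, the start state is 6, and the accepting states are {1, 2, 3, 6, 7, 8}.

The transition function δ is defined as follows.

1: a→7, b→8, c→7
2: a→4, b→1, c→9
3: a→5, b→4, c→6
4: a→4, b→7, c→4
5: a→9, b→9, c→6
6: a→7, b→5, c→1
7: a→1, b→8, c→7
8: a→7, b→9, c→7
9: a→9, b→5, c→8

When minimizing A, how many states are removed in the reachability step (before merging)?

Starting at 6 and following transitions, the reachable set is {1, 5, 6, 7, 8, 9}. That leaves 2, 3, 4 unreachable — 3 in total.

3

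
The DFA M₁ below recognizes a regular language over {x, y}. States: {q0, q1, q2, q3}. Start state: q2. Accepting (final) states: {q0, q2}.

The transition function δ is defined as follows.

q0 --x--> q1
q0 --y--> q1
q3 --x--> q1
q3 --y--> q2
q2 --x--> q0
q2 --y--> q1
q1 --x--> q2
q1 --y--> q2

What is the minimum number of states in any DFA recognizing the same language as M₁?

States {q3} cannot be reached from the start state, so discard them.
Initial partition by acceptance: {q0,q2} | {q1}.
Refine {q0,q2} on symbol x: members go to different blocks, giving {q0} and {q2}.
Stable partition: {q0} | {q1} | {q2} — 3 equivalence classes.

3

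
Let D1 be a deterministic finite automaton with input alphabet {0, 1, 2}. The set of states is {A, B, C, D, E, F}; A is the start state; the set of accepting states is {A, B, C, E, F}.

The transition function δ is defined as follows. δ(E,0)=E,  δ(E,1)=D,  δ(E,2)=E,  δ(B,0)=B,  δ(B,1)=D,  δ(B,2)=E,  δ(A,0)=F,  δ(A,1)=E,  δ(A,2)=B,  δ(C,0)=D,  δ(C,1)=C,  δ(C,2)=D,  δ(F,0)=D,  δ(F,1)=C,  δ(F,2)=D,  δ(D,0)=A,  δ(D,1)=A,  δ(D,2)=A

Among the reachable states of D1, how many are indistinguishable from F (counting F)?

2

Every state is reachable, so we keep all 6.
P0 = {A,B,C,E,F} | {D}.
Refine {A,B,C,E,F} on symbol 0: members go to different blocks, giving {A,B,E} and {C,F}.
On input 0, block {A,B,E} splits into {B,E} and {A}.
The partition is now stable with 4 blocks: {B,E} | {D} | {C,F} | {A}.
State F belongs to the block {C,F}, which has 2 states.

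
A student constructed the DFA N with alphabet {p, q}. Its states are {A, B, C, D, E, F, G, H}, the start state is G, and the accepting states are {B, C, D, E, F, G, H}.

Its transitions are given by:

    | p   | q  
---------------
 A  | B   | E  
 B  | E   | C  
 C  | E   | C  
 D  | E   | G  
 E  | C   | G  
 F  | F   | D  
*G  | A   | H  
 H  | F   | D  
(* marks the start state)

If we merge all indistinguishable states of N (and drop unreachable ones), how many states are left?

6

All states are reachable from the start state.
Initial partition by acceptance: {B,C,D,E,F,G,H} | {A}.
On input p, block {B,C,D,E,F,G,H} splits into {B,C,D,E,F,H} and {G}.
On input q, block {B,C,D,E,F,H} splits into {B,C,F,H} and {D,E}.
Refine {B,C,F,H} on symbol p: members go to different blocks, giving {B,C} and {F,H}.
Split {D,E} by δ(·,p) → {D} and {E}.
Stable partition: {B,C} | {A} | {G} | {D} | {F,H} | {E} — 6 equivalence classes.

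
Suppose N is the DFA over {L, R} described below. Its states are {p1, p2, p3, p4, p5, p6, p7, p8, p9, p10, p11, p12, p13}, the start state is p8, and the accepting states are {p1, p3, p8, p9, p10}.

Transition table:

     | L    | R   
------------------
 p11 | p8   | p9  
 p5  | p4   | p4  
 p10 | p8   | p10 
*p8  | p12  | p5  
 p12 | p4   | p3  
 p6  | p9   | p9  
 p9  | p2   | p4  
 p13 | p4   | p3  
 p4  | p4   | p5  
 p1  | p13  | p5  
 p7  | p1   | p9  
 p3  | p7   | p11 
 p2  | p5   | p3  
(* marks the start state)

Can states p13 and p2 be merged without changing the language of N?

States {p6,p10} cannot be reached from the start state, so discard them.
Initial partition by acceptance: {p1,p3,p8,p9} | {p2,p4,p5,p7,p11,p12,p13}.
Refine {p2,p4,p5,p7,p11,p12,p13} on symbol L: members go to different blocks, giving {p2,p4,p5,p12,p13} and {p7,p11}.
Refine {p1,p3,p8,p9} on symbol L: members go to different blocks, giving {p1,p8,p9} and {p3}.
On input R, block {p2,p4,p5,p12,p13} splits into {p2,p12,p13} and {p4,p5}.
Stable partition: {p1,p8,p9} | {p2,p12,p13} | {p7,p11} | {p3} | {p4,p5} — 5 equivalence classes.
p13 and p2 lie in the same block of the stable partition, so they are equivalent — no string distinguishes them.

Yes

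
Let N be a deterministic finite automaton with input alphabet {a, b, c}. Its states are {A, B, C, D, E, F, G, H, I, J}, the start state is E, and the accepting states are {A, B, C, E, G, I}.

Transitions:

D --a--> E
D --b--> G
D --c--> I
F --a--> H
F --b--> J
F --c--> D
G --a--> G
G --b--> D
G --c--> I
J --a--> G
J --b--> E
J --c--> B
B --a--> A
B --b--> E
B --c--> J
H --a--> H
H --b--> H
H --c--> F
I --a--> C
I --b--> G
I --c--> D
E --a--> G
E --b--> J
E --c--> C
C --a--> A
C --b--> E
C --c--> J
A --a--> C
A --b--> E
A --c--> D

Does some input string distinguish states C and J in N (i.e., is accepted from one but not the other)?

Yes

States {F,H} cannot be reached from the start state, so discard them.
P0 = {A,B,C,E,G,I} | {D,J}.
On input b, block {A,B,C,E,G,I} splits into {A,B,C,I} and {E,G}.
Stable partition: {A,B,C,I} | {D,J} | {E,G} — 3 equivalence classes.
C and J end up in different blocks, so they are distinguishable. For instance, the string 'ε' is accepted from only C.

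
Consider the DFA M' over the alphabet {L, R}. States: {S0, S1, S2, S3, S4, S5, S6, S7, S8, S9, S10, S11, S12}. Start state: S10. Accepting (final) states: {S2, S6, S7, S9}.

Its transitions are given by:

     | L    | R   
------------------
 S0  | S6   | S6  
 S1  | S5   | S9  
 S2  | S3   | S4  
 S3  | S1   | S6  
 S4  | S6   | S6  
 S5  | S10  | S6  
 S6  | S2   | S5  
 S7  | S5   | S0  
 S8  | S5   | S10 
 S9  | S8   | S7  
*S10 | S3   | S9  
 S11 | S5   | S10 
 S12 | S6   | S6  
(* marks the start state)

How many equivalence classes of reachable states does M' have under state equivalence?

Reachable states from the start: {S0,S1,S2,S3,S4,S5,S6,S7,S8,S9,S10}. Unreachable: {S11,S12} — drop them.
Start with accepting vs non-accepting: {S2,S6,S7,S9} | {S0,S1,S3,S4,S5,S8,S10}.
On input L, block {S2,S6,S7,S9} splits into {S2,S7,S9} and {S6}.
Split {S2,S7,S9} by δ(·,R) → {S2,S7} and {S9}.
On input L, block {S0,S1,S3,S4,S5,S8,S10} splits into {S1,S3,S5,S8,S10} and {S0,S4}.
Refine {S1,S3,S5,S8,S10} on symbol R: members go to different blocks, giving {S1,S10} and {S3,S5} and {S8}.
Stable partition: {S2,S7} | {S1,S10} | {S6} | {S9} | {S0,S4} | {S3,S5} | {S8} — 7 equivalence classes.

7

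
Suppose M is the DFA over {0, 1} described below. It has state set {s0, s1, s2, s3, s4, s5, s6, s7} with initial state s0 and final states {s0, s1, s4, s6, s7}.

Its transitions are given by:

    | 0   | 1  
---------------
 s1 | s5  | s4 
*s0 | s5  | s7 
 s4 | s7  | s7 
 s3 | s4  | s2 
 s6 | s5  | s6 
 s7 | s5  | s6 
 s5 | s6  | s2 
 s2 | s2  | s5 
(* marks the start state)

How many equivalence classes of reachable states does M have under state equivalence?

First remove the unreachable states {s1,s3,s4}; 5 states remain.
Initial partition by acceptance: {s0,s6,s7} | {s2,s5}.
On input 0, block {s2,s5} splits into {s2} and {s5}.
Stable partition: {s0,s6,s7} | {s2} | {s5} — 3 equivalence classes.

3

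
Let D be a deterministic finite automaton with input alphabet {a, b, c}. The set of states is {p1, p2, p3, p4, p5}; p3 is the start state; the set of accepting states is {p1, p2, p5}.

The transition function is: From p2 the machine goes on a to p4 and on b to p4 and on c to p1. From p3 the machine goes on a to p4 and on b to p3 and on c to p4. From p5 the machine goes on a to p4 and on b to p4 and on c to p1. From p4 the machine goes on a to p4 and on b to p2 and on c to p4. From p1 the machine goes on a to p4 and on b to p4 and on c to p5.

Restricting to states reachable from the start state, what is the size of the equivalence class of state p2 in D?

3

P0 = {p1,p2,p5} | {p3,p4}.
Refine {p3,p4} on symbol b: members go to different blocks, giving {p3} and {p4}.
The partition is now stable with 3 blocks: {p1,p2,p5} | {p3} | {p4}.
State p2 belongs to the block {p1,p2,p5}, which has 3 states.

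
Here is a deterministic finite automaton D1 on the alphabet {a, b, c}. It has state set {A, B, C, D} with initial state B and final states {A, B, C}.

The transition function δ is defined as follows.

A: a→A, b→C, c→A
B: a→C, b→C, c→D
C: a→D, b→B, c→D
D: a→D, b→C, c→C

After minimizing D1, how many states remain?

3

Reachable states from the start: {B,C,D}. Unreachable: {A} — drop them.
P0 = {B,C} | {D}.
Refine {B,C} on symbol a: members go to different blocks, giving {B} and {C}.
Stable partition: {B} | {D} | {C} — 3 equivalence classes.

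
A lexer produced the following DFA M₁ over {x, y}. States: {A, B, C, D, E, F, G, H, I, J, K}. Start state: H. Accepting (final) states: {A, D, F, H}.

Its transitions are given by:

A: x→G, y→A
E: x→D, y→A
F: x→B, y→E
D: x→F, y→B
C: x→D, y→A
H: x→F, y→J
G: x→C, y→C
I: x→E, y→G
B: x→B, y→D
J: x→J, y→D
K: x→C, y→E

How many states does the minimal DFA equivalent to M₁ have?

6

First remove the unreachable states {I,K}; 9 states remain.
P0 = {A,D,F,H} | {B,C,E,G,J}.
Refine {A,D,F,H} on symbol x: members go to different blocks, giving {A,F} and {D,H}.
Split {A,F} by δ(·,y) → {A} and {F}.
Split {B,C,E,G,J} by δ(·,x) → {B,G,J} and {C,E}.
On input x, block {B,G,J} splits into {B,J} and {G}.
The partition is now stable with 6 blocks: {A} | {B,J} | {D,H} | {F} | {C,E} | {G}.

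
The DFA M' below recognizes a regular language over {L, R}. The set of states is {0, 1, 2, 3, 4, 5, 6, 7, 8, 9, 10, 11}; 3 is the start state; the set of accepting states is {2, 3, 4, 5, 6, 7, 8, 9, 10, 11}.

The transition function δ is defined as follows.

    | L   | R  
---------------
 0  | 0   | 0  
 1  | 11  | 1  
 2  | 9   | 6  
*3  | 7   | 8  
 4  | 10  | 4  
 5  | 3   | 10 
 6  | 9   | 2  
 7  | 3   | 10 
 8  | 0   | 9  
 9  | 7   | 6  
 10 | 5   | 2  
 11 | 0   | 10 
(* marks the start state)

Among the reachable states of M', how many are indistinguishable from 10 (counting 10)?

2

States {1,4,11} cannot be reached from the start state, so discard them.
Start with accepting vs non-accepting: {2,3,5,6,7,8,9,10} | {0}.
Refine {2,3,5,6,7,8,9,10} on symbol L: members go to different blocks, giving {2,3,5,6,7,9,10} and {8}.
On input R, block {2,3,5,6,7,9,10} splits into {2,5,6,7,9,10} and {3}.
On input L, block {2,5,6,7,9,10} splits into {2,6,9,10} and {5,7}.
Split {2,6,9,10} by δ(·,L) → {2,6} and {9,10}.
The partition is now stable with 6 blocks: {2,6} | {0} | {8} | {3} | {5,7} | {9,10}.
The equivalence class containing 10 is {9,10}, of size 2.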